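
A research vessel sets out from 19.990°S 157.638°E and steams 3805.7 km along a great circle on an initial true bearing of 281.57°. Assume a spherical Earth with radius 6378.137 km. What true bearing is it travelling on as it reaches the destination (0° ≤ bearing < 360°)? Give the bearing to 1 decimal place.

final bearing 290.7°

Central angle δ = d/R = 0.596679 rad.
With φ₁ = -19.990° = -0.348891 rad and θ = 281.57° = 4.914324 rad:
Applying the spherical law of cosines for sides, sin φ₂ = sin φ₁ cos δ + cos φ₁ sin δ cos θ = -0.176878, so φ₂ = -10.188°.
Δλ = atan2( sin θ sin δ cos φ₁ , cos δ − sin φ₁ sin φ₂ ) = atan2(-0.517316, 0.766739) = -0.593540 rad = -34.007°.
λ₂ = 157.638° + -34.007° = 123.631°.
The forward bearing on arrival equals the back-azimuth from the destination plus 180°.
Back-azimuth from P₂ (-10.2°, 123.6°) to P₁ (-20.0°, 157.6°), with Δλ' = λ₁ − λ₂ = 34.0°: atan2( sin Δλ' cos φ₁ , cos φ₂ sin φ₁ − sin φ₂ cos φ₁ cos Δλ' ) = 110.7°.
Final bearing = (110.7° + 180°) mod 360° = 290.7°.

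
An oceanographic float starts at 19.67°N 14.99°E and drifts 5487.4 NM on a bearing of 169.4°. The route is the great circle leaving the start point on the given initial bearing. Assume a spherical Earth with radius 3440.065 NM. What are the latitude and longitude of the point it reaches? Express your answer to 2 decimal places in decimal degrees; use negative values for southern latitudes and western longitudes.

latitude -68.99°, longitude 45.84°

The arc subtends δ = 5487.4/3440.065 = 1.595144 rad at the centre.
Start latitude φ₁ = 0.343306 rad; initial bearing θ = 2.956588 rad.
sin φ₂ = sin φ₁ cos δ + cos φ₁ sin δ cos θ = (0.336602)(-0.024346) + (0.941647)(0.999704)(-0.982935) = -0.933498
φ₂ = asin(-0.933498) = -1.204049 rad = -68.99°.
Δλ = atan2( sin θ sin δ cos φ₁ , cos δ − sin φ₁ sin φ₂ ) = atan2(0.173166, 0.289872) = 0.538496 rad = 30.85°.
λ₂ = λ₁ + Δλ = 45.84°.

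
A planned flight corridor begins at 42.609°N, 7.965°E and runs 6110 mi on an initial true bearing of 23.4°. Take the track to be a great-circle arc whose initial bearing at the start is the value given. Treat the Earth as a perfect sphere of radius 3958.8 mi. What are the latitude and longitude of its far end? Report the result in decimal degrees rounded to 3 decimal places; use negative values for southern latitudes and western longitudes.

latitude 43.928°, longitude 154.514°

The arc subtends δ = 6110/3958.8 = 1.543397 rad at the centre.
Converting: φ₁ = 0.743667 rad, θ = 0.408407 rad.
Applying the spherical law of cosines for sides, sin φ₂ = sin φ₁ cos δ + cos φ₁ sin δ cos θ = 0.693752, so φ₂ = 43.928°.
For the longitude increment, Δλ = atan2( sin θ sin δ cos φ₁, cos δ − sin φ₁ sin φ₂ ) = atan2(0.292187, -0.442268) = 146.549°.
λ₂ = 7.965° + 146.549° = 154.514°.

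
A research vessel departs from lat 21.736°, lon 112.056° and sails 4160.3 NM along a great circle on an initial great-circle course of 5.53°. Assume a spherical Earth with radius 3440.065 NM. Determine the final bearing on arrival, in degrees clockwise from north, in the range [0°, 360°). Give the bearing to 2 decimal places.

Angular distance δ = d/R = 4160.3 / 3440.065 = 1.209367 rad.
Start latitude φ₁ = 0.379365 rad; initial bearing θ = 0.096517 rad.
Destination latitude: φ₂ = arcsin( sin φ₁ cos δ + cos φ₁ sin δ cos θ ) = arcsin(0.995795) = 84.744°.
Then Δλ = atan2(0.083732, -0.015161) = 1.749927 rad, from sin θ sin δ cos φ₁ over cos δ − sin φ₁ sin φ₂.
λ₂ = 112.056° + 100.263° = 212.319°, normalized to (−180°, 180°] → -147.681°.
The forward bearing on arrival equals the back-azimuth from the destination plus 180°.
Back-azimuth from P₂ (84.74°, -147.68°) to P₁ (21.74°, 112.06°), with Δλ' = λ₁ − λ₂ = 259.74°: atan2( sin Δλ' cos φ₁ , cos φ₂ sin φ₁ − sin φ₂ cos φ₁ cos Δλ' ) = 282.27°.
Final bearing = (282.27° + 180°) mod 360° = 102.27°.

final bearing 102.27°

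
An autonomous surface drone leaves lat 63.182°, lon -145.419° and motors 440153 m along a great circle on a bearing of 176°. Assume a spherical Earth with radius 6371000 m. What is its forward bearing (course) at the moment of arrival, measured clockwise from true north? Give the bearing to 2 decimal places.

final bearing 176.47°

δ = 440153/6371000 = 0.069087 rad (3.9584°).
Start latitude φ₁ = 1.102734 rad; initial bearing θ = 3.071779 rad.
sin φ₂ = sin φ₁ cos δ + cos φ₁ sin δ cos θ = (0.892444)(0.997614) + (0.451158)(0.069032)(-0.997564) = 0.859247
φ₂ = asin(0.859247) = 1.033795 rad = 59.232°.
Δλ = atan2( sin θ sin δ cos φ₁ , cos δ − sin φ₁ sin φ₂ ) = atan2(0.002173, 0.230785) = 0.009413 rad = 0.539°.
λ₂ = λ₁ + Δλ = -144.880°.
The forward bearing on arrival equals the back-azimuth from the destination plus 180°.
Back-azimuth from P₂ (59.23°, -144.88°) to P₁ (63.18°, -145.42°), with Δλ' = λ₁ − λ₂ = -0.54°: atan2( sin Δλ' cos φ₁ , cos φ₂ sin φ₁ − sin φ₂ cos φ₁ cos Δλ' ) = 356.47°.
Final bearing = (356.47° + 180°) mod 360° = 176.47°.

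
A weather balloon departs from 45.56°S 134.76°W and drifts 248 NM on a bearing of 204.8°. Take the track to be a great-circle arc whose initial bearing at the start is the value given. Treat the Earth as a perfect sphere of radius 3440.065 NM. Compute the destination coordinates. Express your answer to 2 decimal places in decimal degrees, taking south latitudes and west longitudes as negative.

δ = 248/3440.065 = 0.072092 rad (4.1305°).
Converting: φ₁ = -0.795172 rad, θ = 3.574434 rad.
Applying the spherical law of cosines for sides, sin φ₂ = sin φ₁ cos δ + cos φ₁ sin δ cos θ = -0.757911, so φ₂ = -49.28°.
Δλ = atan2( sin θ sin δ cos φ₁ , cos δ − sin φ₁ sin φ₂ ) = atan2(-0.021154, 0.456266) = -0.046330 rad = -2.65°.
λ₂ = -134.76° + -2.65° = -137.41°.

latitude -49.28°, longitude -137.41°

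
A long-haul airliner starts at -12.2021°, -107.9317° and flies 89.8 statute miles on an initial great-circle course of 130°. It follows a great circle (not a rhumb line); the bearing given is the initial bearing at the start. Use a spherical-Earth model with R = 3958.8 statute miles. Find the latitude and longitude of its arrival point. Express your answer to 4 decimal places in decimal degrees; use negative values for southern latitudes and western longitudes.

latitude -13.0356°, longitude -106.9098°

Central angle δ = d/R = 0.022684 rad.
Start latitude φ₁ = -0.212967 rad; initial bearing θ = 2.268928 rad.
Destination latitude: φ₂ = arcsin( sin φ₁ cos δ + cos φ₁ sin δ cos θ ) = arcsin(-0.225556) = -13.0356°.
Δλ = atan2( sin θ sin δ cos φ₁ , cos δ − sin φ₁ sin φ₂ ) = atan2(0.016983, 0.952069) = 0.017836 rad = 1.0219°.
Hence λ₂ = -107.9317° + 1.0219° = -106.9098°.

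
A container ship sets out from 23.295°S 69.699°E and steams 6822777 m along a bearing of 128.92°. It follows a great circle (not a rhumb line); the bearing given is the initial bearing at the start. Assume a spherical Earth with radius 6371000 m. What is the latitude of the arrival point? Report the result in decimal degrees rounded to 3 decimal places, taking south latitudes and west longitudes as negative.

The arc subtends δ = 6822777/6371000 = 1.070911 rad at the centre.
Converting: φ₁ = -0.406574 rad, θ = 2.250078 rad.
sin φ₂ = sin φ₁ cos δ + cos φ₁ sin δ cos θ = (-0.395465)(0.479324) + (0.918481)(0.877638)(-0.628235) = -0.695972
φ₂ = asin(-0.695972) = -0.769773 rad = -44.105°.
For the longitude increment, Δλ = atan2( sin θ sin δ cos φ₁, cos δ − sin φ₁ sin φ₂ ) = atan2(0.627160, 0.204092) = 71.974°.
λ₂ = λ₁ + Δλ = 141.673°.

latitude -44.105°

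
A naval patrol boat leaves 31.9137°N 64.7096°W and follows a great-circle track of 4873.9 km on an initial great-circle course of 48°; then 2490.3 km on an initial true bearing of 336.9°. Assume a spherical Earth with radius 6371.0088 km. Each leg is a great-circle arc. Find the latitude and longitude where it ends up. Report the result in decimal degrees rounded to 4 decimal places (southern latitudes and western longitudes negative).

Apply the spherical direct solution leg by leg, carrying full precision between legs.
Leg 1: from (31.9137°, -64.7096°), δ = 4873.9/6371.0088 = 0.765012 rad, θ = 48° → φ = 50.7784°, λ = -10.2285°.
Leg 2: from (50.7784°, -10.2285°), δ = 2490.3/6371.0088 = 0.390880 rad, θ = 336.9° → φ = 69.6973°, λ = -35.7473°.

latitude 69.6973°, longitude -35.7473°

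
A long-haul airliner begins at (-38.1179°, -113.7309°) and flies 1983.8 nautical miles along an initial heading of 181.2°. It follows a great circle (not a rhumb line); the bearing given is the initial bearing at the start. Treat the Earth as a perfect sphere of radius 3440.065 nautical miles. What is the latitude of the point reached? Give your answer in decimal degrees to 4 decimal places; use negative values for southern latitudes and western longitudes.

latitude -71.1423°

δ = 1983.8/3440.065 = 0.576675 rad (33.0411°).
With φ₁ = -38.1179° = -0.665283 rad and θ = 181.2° = 3.162537 rad:
sin φ₂ = sin φ₁ cos δ + cos φ₁ sin δ cos θ = (-0.617282)(0.838280) + (0.786742)(0.545240)(-0.999781) = -0.946324
φ₂ = asin(-0.946324) = -1.241667 rad = -71.1423°.
For the longitude increment, Δλ = atan2( sin θ sin δ cos φ₁, cos δ − sin φ₁ sin φ₂ ) = atan2(-0.008984, 0.254132) = -2.0246°.
λ₂ = λ₁ + Δλ = -115.7555°.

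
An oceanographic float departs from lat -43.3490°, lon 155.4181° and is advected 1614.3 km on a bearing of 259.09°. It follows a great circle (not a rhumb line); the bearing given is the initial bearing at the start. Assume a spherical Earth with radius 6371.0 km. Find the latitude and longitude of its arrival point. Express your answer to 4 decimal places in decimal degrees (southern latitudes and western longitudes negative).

Angular distance δ = d/R = 1614.3 / 6371 = 0.253383 rad.
Converting: φ₁ = -0.756583 rad, θ = 4.521974 rad.
Applying the spherical law of cosines for sides, sin φ₂ = sin φ₁ cos δ + cos φ₁ sin δ cos θ = -0.699024, so φ₂ = -44.3488°.
Δλ = atan2( sin θ sin δ cos φ₁ , cos δ − sin φ₁ sin φ₂ ) = atan2(-0.178996, 0.488232) = -0.351405 rad = -20.1340°.
Hence λ₂ = 155.4181° + -20.1340° = 135.2841°.

latitude -44.3488°, longitude 135.2841°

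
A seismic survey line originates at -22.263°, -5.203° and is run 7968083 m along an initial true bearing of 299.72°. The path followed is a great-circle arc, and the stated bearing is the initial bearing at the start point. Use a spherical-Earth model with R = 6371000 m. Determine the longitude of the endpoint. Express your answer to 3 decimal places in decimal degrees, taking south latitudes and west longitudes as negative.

δ = 7968083/6371000 = 1.250680 rad (71.6587°).
Converting: φ₁ = -0.388563 rad, θ = 5.231101 rad.
sin φ₂ = sin φ₁ cos δ + cos φ₁ sin δ cos θ = (-0.378859)(0.314677) + (0.925455)(0.949199)(0.495762) = 0.316279
φ₂ = asin(0.316279) = 0.321805 rad = 18.438°.
Δλ = atan2( sin θ sin δ cos φ₁ , cos δ − sin φ₁ sin φ₂ ) = atan2(-0.762889, 0.434502) = -1.053069 rad = -60.336°.
λ₂ = λ₁ + Δλ = -65.539°.

longitude -65.539°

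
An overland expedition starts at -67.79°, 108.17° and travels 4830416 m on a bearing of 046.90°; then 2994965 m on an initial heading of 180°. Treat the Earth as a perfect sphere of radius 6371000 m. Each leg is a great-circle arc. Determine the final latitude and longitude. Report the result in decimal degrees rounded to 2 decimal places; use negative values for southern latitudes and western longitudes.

Apply the spherical direct solution leg by leg, carrying full precision between legs.
Leg 1: from (-67.79°, 108.17°), δ = 4830416/6371000 = 0.758188 rad, θ = 46.9° → φ = -29.64°, λ = 143.46°.
Leg 2: from (-29.64°, 143.46°), δ = 2994965/6371000 = 0.470093 rad, θ = 180° → φ = -56.58°, λ = 143.46°.

latitude -56.58°, longitude 143.46°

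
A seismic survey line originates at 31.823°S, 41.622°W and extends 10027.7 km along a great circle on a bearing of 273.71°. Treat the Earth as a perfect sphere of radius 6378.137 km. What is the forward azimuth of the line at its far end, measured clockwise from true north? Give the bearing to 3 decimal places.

final bearing 301.873°

The arc subtends δ = 10027.7/6378.137 = 1.572199 rad at the centre.
Start latitude φ₁ = -0.555416 rad; initial bearing θ = 4.777141 rad.
Applying the spherical law of cosines for sides, sin φ₂ = sin φ₁ cos δ + cos φ₁ sin δ cos θ = 0.055719, so φ₂ = 3.194°.
Then Δλ = atan2(-0.847900, 0.027978) = -1.537811 rad, from sin θ sin δ cos φ₁ over cos δ − sin φ₁ sin φ₂.
λ₂ = λ₁ + Δλ = -129.732°.
The forward bearing on arrival equals the back-azimuth from the destination plus 180°.
Back-azimuth from P₂ (3.194°, -129.732°) to P₁ (-31.823°, -41.622°), with Δλ' = λ₁ − λ₂ = 88.110°: atan2( sin Δλ' cos φ₁ , cos φ₂ sin φ₁ − sin φ₂ cos φ₁ cos Δλ' ) = 121.873°.
Final bearing = (121.873° + 180°) mod 360° = 301.873°.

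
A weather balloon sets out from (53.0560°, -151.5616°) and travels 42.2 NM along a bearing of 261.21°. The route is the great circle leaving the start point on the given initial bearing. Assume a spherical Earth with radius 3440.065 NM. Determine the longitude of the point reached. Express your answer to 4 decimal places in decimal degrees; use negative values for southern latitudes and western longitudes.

longitude -152.7143°

The arc subtends δ = 42.2/3440.065 = 0.012267 rad at the centre.
Start latitude φ₁ = 0.926002 rad; initial bearing θ = 4.558975 rad.
sin φ₂ = sin φ₁ cos δ + cos φ₁ sin δ cos θ = (0.799223)(0.999925) + (0.601034)(0.012267)(-0.152813) = 0.798037
φ₂ = asin(0.798037) = 0.924030 rad = 52.9430°.
Δλ = atan2( sin θ sin δ cos φ₁ , cos δ − sin φ₁ sin φ₂ ) = atan2(-0.007286, 0.362115) = -0.020119 rad = -1.1527°.
λ₂ = -151.5616° + -1.1527° = -152.7143°.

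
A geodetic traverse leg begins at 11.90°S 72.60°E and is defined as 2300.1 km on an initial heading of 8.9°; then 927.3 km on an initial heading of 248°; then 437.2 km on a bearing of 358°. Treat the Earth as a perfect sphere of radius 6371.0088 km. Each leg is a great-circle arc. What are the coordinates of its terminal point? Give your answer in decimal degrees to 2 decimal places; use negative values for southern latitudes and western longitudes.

Apply the spherical direct solution leg by leg, carrying full precision between legs.
Leg 1: from (-11.90°, 72.60°), δ = 2300.1/6371.0088 = 0.361026 rad, θ = 8.9° → φ = 8.54°, λ = 75.77°.
Leg 2: from (8.54°, 75.77°), δ = 927.3/6371.0088 = 0.145550 rad, θ = 248° → φ = 5.35°, λ = 68.01°.
Leg 3: from (5.35°, 68.01°), δ = 437.2/6371.0088 = 0.068623 rad, θ = 358° → φ = 9.28°, λ = 67.87°.

latitude 9.28°, longitude 67.87°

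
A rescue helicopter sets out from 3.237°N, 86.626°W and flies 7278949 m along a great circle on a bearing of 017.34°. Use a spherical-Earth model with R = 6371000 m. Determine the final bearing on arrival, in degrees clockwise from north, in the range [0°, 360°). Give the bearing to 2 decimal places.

final bearing 40.82°

The arc subtends δ = 7278949/6371000 = 1.142513 rad at the centre.
Start latitude φ₁ = 0.056496 rad; initial bearing θ = 0.302640 rad.
sin φ₂ = sin φ₁ cos δ + cos φ₁ sin δ cos θ = (0.056466)(0.415310) + (0.998405)(0.909680)(0.954553) = 0.890403
φ₂ = asin(0.890403) = 1.098230 rad = 62.924°.
Δλ = atan2( sin θ sin δ cos φ₁ , cos δ − sin φ₁ sin φ₂ ) = atan2(0.270690, 0.365032) = 0.638071 rad = 36.559°.
λ₂ = λ₁ + Δλ = -50.067°.
The forward bearing on arrival equals the back-azimuth from the destination plus 180°.
Back-azimuth from P₂ (62.92°, -50.07°) to P₁ (3.24°, -86.63°), with Δλ' = λ₁ − λ₂ = -36.56°: atan2( sin Δλ' cos φ₁ , cos φ₂ sin φ₁ − sin φ₂ cos φ₁ cos Δλ' ) = 220.82°.
Final bearing = (220.82° + 180°) mod 360° = 40.82°.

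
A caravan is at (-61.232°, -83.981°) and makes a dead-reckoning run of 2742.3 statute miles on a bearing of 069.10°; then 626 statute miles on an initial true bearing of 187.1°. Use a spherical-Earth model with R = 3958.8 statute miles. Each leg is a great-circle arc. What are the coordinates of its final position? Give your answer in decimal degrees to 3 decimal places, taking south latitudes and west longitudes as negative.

Apply the spherical direct solution leg by leg, carrying full precision between legs.
Leg 1: from (-61.232°, -83.981°), δ = 2742.3/3958.8 = 0.692710 rad, θ = 69.1° → φ = -34.395°, λ = -37.677°.
Leg 2: from (-34.395°, -37.677°), δ = 626/3958.8 = 0.158129 rad, θ = 187.1° → φ = -43.377°, λ = -39.211°.

latitude -43.377°, longitude -39.211°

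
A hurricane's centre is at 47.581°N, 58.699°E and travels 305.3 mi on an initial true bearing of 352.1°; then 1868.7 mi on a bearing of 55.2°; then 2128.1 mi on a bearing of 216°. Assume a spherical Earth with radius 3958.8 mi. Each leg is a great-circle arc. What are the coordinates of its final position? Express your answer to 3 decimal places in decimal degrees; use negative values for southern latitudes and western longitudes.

latitude 31.964°, longitude 84.236°

Apply the spherical direct solution leg by leg, carrying full precision between legs.
Leg 1: from (47.581°, 58.699°), δ = 305.3/3958.8 = 0.077119 rad, θ = 352.1° → φ = 51.954°, λ = 57.715°.
Leg 2: from (51.954°, 57.715°), δ = 1868.7/3958.8 = 0.472037 rad, θ = 55.2° → φ = 59.466°, λ = 105.015°.
Leg 3: from (59.466°, 105.015°), δ = 2128.1/3958.8 = 0.537562 rad, θ = 216° → φ = 31.964°, λ = 84.236°.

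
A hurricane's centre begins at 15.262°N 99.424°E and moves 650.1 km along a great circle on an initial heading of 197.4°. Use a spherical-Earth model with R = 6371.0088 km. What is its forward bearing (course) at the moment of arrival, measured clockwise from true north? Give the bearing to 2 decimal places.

Angular distance δ = d/R = 650.1 / 6371.0088 = 0.102040 rad.
Converting: φ₁ = 0.266372 rad, θ = 3.445280 rad.
sin φ₂ = sin φ₁ cos δ + cos φ₁ sin δ cos θ = (0.263233)(0.994798) + (0.964732)(0.101863)(-0.954240) = 0.168090
φ₂ = asin(0.168090) = 0.168892 rad = 9.677°.
For the longitude increment, Δλ = atan2( sin θ sin δ cos φ₁, cos δ − sin φ₁ sin φ₂ ) = atan2(-0.029387, 0.950552) = -1.771°.
λ₂ = λ₁ + Δλ = 97.653°.
The forward bearing on arrival equals the back-azimuth from the destination plus 180°.
Back-azimuth from P₂ (9.68°, 97.65°) to P₁ (15.26°, 99.42°), with Δλ' = λ₁ − λ₂ = 1.77°: atan2( sin Δλ' cos φ₁ , cos φ₂ sin φ₁ − sin φ₂ cos φ₁ cos Δλ' ) = 17.02°.
Final bearing = (17.02° + 180°) mod 360° = 197.02°.

final bearing 197.02°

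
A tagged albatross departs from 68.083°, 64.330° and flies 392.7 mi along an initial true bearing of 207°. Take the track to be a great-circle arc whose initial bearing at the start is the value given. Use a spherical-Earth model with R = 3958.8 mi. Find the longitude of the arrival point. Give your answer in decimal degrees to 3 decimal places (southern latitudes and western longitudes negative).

Central angle δ = d/R = 0.099197 rad.
Converting: φ₁ = 1.188273 rad, θ = 3.612832 rad.
Destination latitude: φ₂ = arcsin( sin φ₁ cos δ + cos φ₁ sin δ cos θ ) = arcsin(0.890228) = 62.902°.
For the longitude increment, Δλ = atan2( sin θ sin δ cos φ₁, cos δ − sin φ₁ sin φ₂ ) = atan2(-0.016782, 0.169197) = -5.664°.
λ₂ = λ₁ + Δλ = 58.666°.

longitude 58.666°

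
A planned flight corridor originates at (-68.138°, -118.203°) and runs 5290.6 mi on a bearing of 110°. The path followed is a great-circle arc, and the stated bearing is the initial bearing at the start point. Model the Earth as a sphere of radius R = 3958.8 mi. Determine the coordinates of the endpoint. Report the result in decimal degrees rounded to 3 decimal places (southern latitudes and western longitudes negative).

latitude -19.841°, longitude -14.535°

Central angle δ = d/R = 1.336415 rad.
Converting: φ₁ = -1.189232 rad, θ = 1.919862 rad.
Applying the spherical law of cosines for sides, sin φ₂ = sin φ₁ cos δ + cos φ₁ sin δ cos θ = -0.339416, so φ₂ = -19.841°.
Then Δλ = atan2(0.340348, -0.082765) = 1.809344 rad, from sin θ sin δ cos φ₁ over cos δ − sin φ₁ sin φ₂.
λ₂ = -118.203° + 103.668° = -14.535°.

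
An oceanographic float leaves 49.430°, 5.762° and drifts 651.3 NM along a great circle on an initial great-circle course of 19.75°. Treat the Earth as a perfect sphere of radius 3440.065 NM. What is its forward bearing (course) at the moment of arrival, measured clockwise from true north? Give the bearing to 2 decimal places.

final bearing 25.62°

Angular distance δ = d/R = 651.3 / 3440.065 = 0.189328 rad.
Converting: φ₁ = 0.862716 rad, θ = 0.344703 rad.
Destination latitude: φ₂ = arcsin( sin φ₁ cos δ + cos φ₁ sin δ cos θ ) = arcsin(0.861238) = 59.456°.
Then Δλ = atan2(0.041361, 0.327924) = 0.125467 rad, from sin θ sin δ cos φ₁ over cos δ − sin φ₁ sin φ₂.
λ₂ = 5.762° + 7.189° = 12.951°.
The forward bearing on arrival equals the back-azimuth from the destination plus 180°.
Back-azimuth from P₂ (59.46°, 12.95°) to P₁ (49.43°, 5.76°), with Δλ' = λ₁ − λ₂ = -7.19°: atan2( sin Δλ' cos φ₁ , cos φ₂ sin φ₁ − sin φ₂ cos φ₁ cos Δλ' ) = 205.62°.
Final bearing = (205.62° + 180°) mod 360° = 25.62°.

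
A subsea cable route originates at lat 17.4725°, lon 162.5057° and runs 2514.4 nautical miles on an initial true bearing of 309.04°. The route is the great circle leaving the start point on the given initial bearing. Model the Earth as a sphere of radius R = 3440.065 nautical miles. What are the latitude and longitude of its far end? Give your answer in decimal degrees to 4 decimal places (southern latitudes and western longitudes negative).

Central angle δ = d/R = 0.730916 rad.
With φ₁ = 17.4725° = 0.304953 rad and θ = 309.04° = 5.393766 rad:
Applying the spherical law of cosines for sides, sin φ₂ = sin φ₁ cos δ + cos φ₁ sin δ cos θ = 0.624620, so φ₂ = 38.6543°.
For the longitude increment, Δλ = atan2( sin θ sin δ cos φ₁, cos δ − sin φ₁ sin φ₂ ) = atan2(-0.494569, 0.557022) = -41.6013°.
λ₂ = 162.5057° + -41.6013° = 120.9044°.

latitude 38.6543°, longitude 120.9044°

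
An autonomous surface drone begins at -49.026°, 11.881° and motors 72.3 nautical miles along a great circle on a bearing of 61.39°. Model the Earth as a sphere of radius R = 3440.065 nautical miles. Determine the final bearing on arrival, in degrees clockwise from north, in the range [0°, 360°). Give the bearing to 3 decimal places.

final bearing 60.192°

Angular distance δ = d/R = 72.3 / 3440.065 = 0.021017 rad.
With φ₁ = -49.026° = -0.855665 rad and θ = 61.39° = 1.071458 rad:
sin φ₂ = sin φ₁ cos δ + cos φ₁ sin δ cos θ = (-0.755007)(0.999779) + (0.655716)(0.021015)(0.478845) = -0.748242
φ₂ = asin(-0.748242) = -0.845408 rad = -48.438°.
Then Δλ = atan2(0.012098, 0.434851) = 0.027813 rad, from sin θ sin δ cos φ₁ over cos δ − sin φ₁ sin φ₂.
λ₂ = 11.881° + 1.594° = 13.475°.
The forward bearing on arrival equals the back-azimuth from the destination plus 180°.
Back-azimuth from P₂ (-48.438°, 13.475°) to P₁ (-49.026°, 11.881°), with Δλ' = λ₁ − λ₂ = -1.594°: atan2( sin Δλ' cos φ₁ , cos φ₂ sin φ₁ − sin φ₂ cos φ₁ cos Δλ' ) = 240.192°.
Final bearing = (240.192° + 180°) mod 360° = 60.192°.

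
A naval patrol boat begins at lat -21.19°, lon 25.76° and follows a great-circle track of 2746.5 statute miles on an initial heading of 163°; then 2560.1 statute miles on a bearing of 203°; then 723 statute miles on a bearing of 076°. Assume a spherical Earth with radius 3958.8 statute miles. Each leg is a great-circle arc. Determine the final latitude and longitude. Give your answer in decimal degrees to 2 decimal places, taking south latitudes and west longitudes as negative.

Apply the spherical direct solution leg by leg, carrying full precision between legs.
Leg 1: from (-21.19°, 25.76°), δ = 2746.5/3958.8 = 0.693771 rad, θ = 163° → φ = -58.00°, λ = 46.42°.
Leg 2: from (-58.00°, 46.42°), δ = 2560.1/3958.8 = 0.646686 rad, θ = 203° → φ = -76.10°, λ = -54.98°.
Leg 3: from (-76.10°, -54.98°), δ = 723/3958.8 = 0.182631 rad, θ = 76° → φ = -70.74°, λ = -22.69°.

latitude -70.74°, longitude -22.69°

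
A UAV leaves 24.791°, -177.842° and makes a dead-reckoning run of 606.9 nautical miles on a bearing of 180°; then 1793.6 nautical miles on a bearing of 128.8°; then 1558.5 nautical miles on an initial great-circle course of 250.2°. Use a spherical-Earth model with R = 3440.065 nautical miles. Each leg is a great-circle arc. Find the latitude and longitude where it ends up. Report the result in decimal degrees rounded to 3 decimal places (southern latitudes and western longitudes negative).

latitude -12.803°, longitude -179.901°

Apply the spherical direct solution leg by leg, carrying full precision between legs.
Leg 1: from (24.791°, -177.842°), δ = 606.9/3440.065 = 0.176421 rad, θ = 180° → φ = 14.683°, λ = -177.842°.
Leg 2: from (14.683°, -177.842°), δ = 1793.6/3440.065 = 0.521385 rad, θ = 128.8° → φ = -4.710°, λ = -154.919°.
Leg 3: from (-4.710°, -154.919°), δ = 1558.5/3440.065 = 0.453044 rad, θ = 250.2° → φ = -12.803°, λ = -179.901°.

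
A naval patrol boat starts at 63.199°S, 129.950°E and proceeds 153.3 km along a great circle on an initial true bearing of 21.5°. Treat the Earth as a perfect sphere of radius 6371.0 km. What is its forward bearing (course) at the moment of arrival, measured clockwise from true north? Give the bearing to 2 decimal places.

final bearing 20.55°

Angular distance δ = d/R = 153.3 / 6371 = 0.024062 rad.
With φ₁ = -63.199° = -1.103031 rad and θ = 21.5° = 0.375246 rad:
Applying the spherical law of cosines for sides, sin φ₂ = sin φ₁ cos δ + cos φ₁ sin δ cos θ = -0.882226, so φ₂ = -61.912°.
Then Δλ = atan2(0.003976, 0.212255) = 0.018730 rad, from sin θ sin δ cos φ₁ over cos δ − sin φ₁ sin φ₂.
Hence λ₂ = 129.950° + 1.073° = 131.023°.
The forward bearing on arrival equals the back-azimuth from the destination plus 180°.
Back-azimuth from P₂ (-61.91°, 131.02°) to P₁ (-63.20°, 129.95°), with Δλ' = λ₁ − λ₂ = -1.07°: atan2( sin Δλ' cos φ₁ , cos φ₂ sin φ₁ − sin φ₂ cos φ₁ cos Δλ' ) = 200.55°.
Final bearing = (200.55° + 180°) mod 360° = 20.55°.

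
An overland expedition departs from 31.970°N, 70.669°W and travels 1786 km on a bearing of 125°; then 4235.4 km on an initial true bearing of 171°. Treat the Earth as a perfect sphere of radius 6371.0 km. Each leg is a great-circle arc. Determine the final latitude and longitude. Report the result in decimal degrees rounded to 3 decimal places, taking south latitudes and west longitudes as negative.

latitude -15.697°, longitude -50.770°

Apply the spherical direct solution leg by leg, carrying full precision between legs.
Leg 1: from (31.970°, -70.669°), δ = 1786/6371 = 0.280333 rad, θ = 125° → φ = 21.974°, λ = -56.523°.
Leg 2: from (21.974°, -56.523°), δ = 4235.4/6371 = 0.664794 rad, θ = 171° → φ = -15.697°, λ = -50.770°.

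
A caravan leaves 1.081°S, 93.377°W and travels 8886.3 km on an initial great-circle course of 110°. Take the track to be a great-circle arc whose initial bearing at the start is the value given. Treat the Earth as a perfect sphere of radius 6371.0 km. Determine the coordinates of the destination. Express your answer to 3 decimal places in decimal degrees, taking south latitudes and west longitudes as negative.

Central angle δ = d/R = 1.394805 rad.
With φ₁ = -1.081° = -0.018867 rad and θ = 110° = 1.919862 rad:
Applying the spherical law of cosines for sides, sin φ₂ = sin φ₁ cos δ + cos φ₁ sin δ cos θ = -0.339980, so φ₂ = -19.876°.
For the longitude increment, Δλ = atan2( sin θ sin δ cos φ₁, cos δ − sin φ₁ sin φ₂ ) = atan2(0.925013, 0.168671) = 79.666°.
λ₂ = -93.377° + 79.666° = -13.711°.

latitude -19.876°, longitude -13.711°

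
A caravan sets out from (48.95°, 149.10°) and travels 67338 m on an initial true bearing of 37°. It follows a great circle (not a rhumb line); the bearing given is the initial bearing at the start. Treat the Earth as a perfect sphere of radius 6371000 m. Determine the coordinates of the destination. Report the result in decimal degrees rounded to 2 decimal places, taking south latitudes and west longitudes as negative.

Central angle δ = d/R = 0.010569 rad.
Converting: φ₁ = 0.854339 rad, θ = 0.645772 rad.
Applying the spherical law of cosines for sides, sin φ₂ = sin φ₁ cos δ + cos φ₁ sin δ cos θ = 0.759638, so φ₂ = 49.43°.
Then Δλ = atan2(0.004177, 0.427073) = 0.009781 rad, from sin θ sin δ cos φ₁ over cos δ − sin φ₁ sin φ₂.
λ₂ = 149.10° + 0.56° = 149.66°.

latitude 49.43°, longitude 149.66°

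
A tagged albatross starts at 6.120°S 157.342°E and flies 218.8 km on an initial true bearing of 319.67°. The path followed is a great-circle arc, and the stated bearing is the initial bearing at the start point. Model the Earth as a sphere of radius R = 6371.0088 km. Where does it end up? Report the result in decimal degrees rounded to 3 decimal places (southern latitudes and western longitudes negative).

latitude -4.619°, longitude 156.065°

Central angle δ = d/R = 0.034343 rad.
With φ₁ = -6.120° = -0.106814 rad and θ = 319.67° = 5.579294 rad:
Destination latitude: φ₂ = arcsin( sin φ₁ cos δ + cos φ₁ sin δ cos θ ) = arcsin(-0.080522) = -4.619°.
Then Δλ = atan2(-0.022095, 0.990826) = -0.022296 rad, from sin θ sin δ cos φ₁ over cos δ − sin φ₁ sin φ₂.
λ₂ = λ₁ + Δλ = 156.065°.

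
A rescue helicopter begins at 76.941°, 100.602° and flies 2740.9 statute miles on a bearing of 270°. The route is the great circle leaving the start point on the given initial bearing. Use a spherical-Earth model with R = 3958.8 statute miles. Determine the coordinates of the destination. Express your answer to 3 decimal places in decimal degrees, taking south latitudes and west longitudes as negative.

The arc subtends δ = 2740.9/3958.8 = 0.692356 rad at the centre.
Converting: φ₁ = 1.342874 rad, θ = 4.712389 rad.
sin φ₂ = sin φ₁ cos δ + cos φ₁ sin δ cos θ = (0.974138)(0.769744) + (0.225954)(0.638353)(-0.000000) = 0.749837
φ₂ = asin(0.749837) = 0.847815 rad = 48.576°.
For the longitude increment, Δλ = atan2( sin θ sin δ cos φ₁, cos δ − sin φ₁ sin φ₂ ) = atan2(-0.144239, 0.039300) = -74.759°.
Hence λ₂ = 100.602° + -74.759° = 25.843°.

latitude 48.576°, longitude 25.843°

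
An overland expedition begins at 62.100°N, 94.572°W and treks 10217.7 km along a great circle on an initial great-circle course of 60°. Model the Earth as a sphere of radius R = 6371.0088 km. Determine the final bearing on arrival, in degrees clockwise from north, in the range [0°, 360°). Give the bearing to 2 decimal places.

Angular distance δ = d/R = 10217.7 / 6371.0088 = 1.603781 rad.
Start latitude φ₁ = 1.083849 rad; initial bearing θ = 1.047198 rad.
Applying the spherical law of cosines for sides, sin φ₂ = sin φ₁ cos δ + cos φ₁ sin δ cos θ = 0.204693, so φ₂ = 11.812°.
For the longitude increment, Δλ = atan2( sin θ sin δ cos φ₁, cos δ − sin φ₁ sin φ₂ ) = atan2(0.405019, -0.213879) = 117.837°.
λ₂ = -94.572° + 117.837° = 23.265°.
The forward bearing on arrival equals the back-azimuth from the destination plus 180°.
Back-azimuth from P₂ (11.81°, 23.27°) to P₁ (62.10°, -94.57°), with Δλ' = λ₁ − λ₂ = -117.84°: atan2( sin Δλ' cos φ₁ , cos φ₂ sin φ₁ − sin φ₂ cos φ₁ cos Δλ' ) = 335.54°.
Final bearing = (335.54° + 180°) mod 360° = 155.54°.

final bearing 155.54°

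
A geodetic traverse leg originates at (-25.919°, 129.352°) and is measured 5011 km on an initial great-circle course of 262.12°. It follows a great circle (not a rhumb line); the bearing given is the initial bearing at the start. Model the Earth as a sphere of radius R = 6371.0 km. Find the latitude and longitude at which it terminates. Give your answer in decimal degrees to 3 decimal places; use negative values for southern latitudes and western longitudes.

Central angle δ = d/R = 0.786533 rad.
With φ₁ = -25.919° = -0.452372 rad and θ = 262.12° = 4.574857 rad:
Applying the spherical law of cosines for sides, sin φ₂ = sin φ₁ cos δ + cos φ₁ sin δ cos θ = -0.396017, so φ₂ = -23.329°.
Then Δλ = atan2(-0.630690, 0.533205) = -0.868960 rad, from sin θ sin δ cos φ₁ over cos δ − sin φ₁ sin φ₂.
λ₂ = 129.352° + -49.788° = 79.564°.

latitude -23.329°, longitude 79.564°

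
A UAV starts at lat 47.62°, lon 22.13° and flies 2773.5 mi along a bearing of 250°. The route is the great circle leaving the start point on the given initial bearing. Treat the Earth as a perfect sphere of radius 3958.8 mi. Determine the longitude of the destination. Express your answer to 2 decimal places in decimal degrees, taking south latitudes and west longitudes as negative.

longitude -19.64°

δ = 2773.5/3958.8 = 0.700591 rad (40.1409°).
Start latitude φ₁ = 0.831126 rad; initial bearing θ = 4.363323 rad.
Destination latitude: φ₂ = arcsin( sin φ₁ cos δ + cos φ₁ sin δ cos θ ) = arcsin(0.416080) = 24.59°.
Δλ = atan2( sin θ sin δ cos φ₁ , cos δ − sin φ₁ sin φ₂ ) = atan2(-0.408330, 0.457107) = -0.729097 rad = -41.77°.
λ₂ = λ₁ + Δλ = -19.64°.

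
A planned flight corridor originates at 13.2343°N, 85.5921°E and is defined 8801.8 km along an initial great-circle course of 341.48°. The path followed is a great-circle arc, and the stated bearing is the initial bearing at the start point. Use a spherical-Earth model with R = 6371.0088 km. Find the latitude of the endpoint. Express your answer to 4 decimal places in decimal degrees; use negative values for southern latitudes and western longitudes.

δ = 8801.8/6371.0088 = 1.381539 rad (79.1564°).
With φ₁ = 13.2343° = 0.230982 rad and θ = 341.48° = 5.959950 rad:
Destination latitude: φ₂ = arcsin( sin φ₁ cos δ + cos φ₁ sin δ cos θ ) = arcsin(0.949618) = 71.7352°.
Then Δλ = atan2(-0.303679, -0.029270) = -1.666886 rad, from sin θ sin δ cos φ₁ over cos δ − sin φ₁ sin φ₂.
λ₂ = 85.5921° + -95.5055° = -9.9134°.

latitude 71.7352°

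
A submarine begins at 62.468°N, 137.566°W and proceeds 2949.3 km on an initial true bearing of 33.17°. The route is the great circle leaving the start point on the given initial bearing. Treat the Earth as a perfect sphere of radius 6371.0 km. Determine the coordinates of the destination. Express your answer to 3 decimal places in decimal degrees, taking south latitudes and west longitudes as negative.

The arc subtends δ = 2949.3/6371 = 0.462926 rad at the centre.
Converting: φ₁ = 1.090272 rad, θ = 0.578926 rad.
sin φ₂ = sin φ₁ cos δ + cos φ₁ sin δ cos θ = (0.886753)(0.894750) + (0.462244)(0.446568)(0.837051) = 0.966209
φ₂ = asin(0.966209) = 1.310092 rad = 75.063°.
Then Δλ = atan2(0.112939, 0.037962) = 1.246537 rad, from sin θ sin δ cos φ₁ over cos δ − sin φ₁ sin φ₂.
Hence λ₂ = -137.566° + 71.421° = -66.145°.

latitude 75.063°, longitude -66.145°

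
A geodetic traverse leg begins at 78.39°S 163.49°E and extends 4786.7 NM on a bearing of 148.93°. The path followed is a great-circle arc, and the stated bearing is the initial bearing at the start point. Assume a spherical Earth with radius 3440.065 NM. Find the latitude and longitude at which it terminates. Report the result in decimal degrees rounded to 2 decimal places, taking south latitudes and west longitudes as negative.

Central angle δ = d/R = 1.391456 rad.
Start latitude φ₁ = -1.368164 rad; initial bearing θ = 2.599319 rad.
sin φ₂ = sin φ₁ cos δ + cos φ₁ sin δ cos θ = (-0.979540)(0.178380) + (0.201249)(0.983962)(-0.856537) = -0.344343
φ₂ = asin(-0.344343) = -0.351539 rad = -20.14°.
Δλ = atan2( sin θ sin δ cos φ₁ , cos δ − sin φ₁ sin φ₂ ) = atan2(0.102196, -0.158918) = 2.570102 rad = 147.26°.
λ₂ = 163.49° + 147.26° = 310.75°, normalized to (−180°, 180°] → -49.25°.

latitude -20.14°, longitude -49.25°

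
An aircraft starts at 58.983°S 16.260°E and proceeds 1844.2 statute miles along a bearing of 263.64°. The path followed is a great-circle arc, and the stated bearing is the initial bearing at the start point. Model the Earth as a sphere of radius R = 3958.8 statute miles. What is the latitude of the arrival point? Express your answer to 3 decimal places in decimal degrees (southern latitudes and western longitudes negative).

Angular distance δ = d/R = 1844.2 / 3958.8 = 0.465848 rad.
Converting: φ₁ = -1.029448 rad, θ = 4.601386 rad.
sin φ₂ = sin φ₁ cos δ + cos φ₁ sin δ cos θ = (-0.857014)(0.893441) + (0.515292)(0.449181)(-0.110775) = -0.791332
φ₂ = asin(-0.791332) = -0.912984 rad = -52.310°.
Δλ = atan2( sin θ sin δ cos φ₁ , cos δ − sin φ₁ sin φ₂ ) = atan2(-0.230035, 0.215258) = -0.818570 rad = -46.901°.
λ₂ = λ₁ + Δλ = -30.641°.

latitude -52.310°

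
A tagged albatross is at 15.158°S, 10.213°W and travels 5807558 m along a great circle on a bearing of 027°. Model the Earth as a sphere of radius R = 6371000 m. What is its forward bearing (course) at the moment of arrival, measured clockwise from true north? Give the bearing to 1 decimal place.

final bearing 30.9°

Central angle δ = d/R = 0.911561 rad.
Start latitude φ₁ = -0.264557 rad; initial bearing θ = 0.471239 rad.
sin φ₂ = sin φ₁ cos δ + cos φ₁ sin δ cos θ = (-0.261482)(0.612512) + (0.965208)(0.790461)(0.891007) = 0.519641
φ₂ = asin(0.519641) = 0.546431 rad = 31.308°.
Δλ = atan2( sin θ sin δ cos φ₁ , cos δ − sin φ₁ sin φ₂ ) = atan2(0.346376, 0.748389) = 0.433472 rad = 24.836°.
λ₂ = λ₁ + Δλ = 14.623°.
The forward bearing on arrival equals the back-azimuth from the destination plus 180°.
Back-azimuth from P₂ (31.3°, 14.6°) to P₁ (-15.2°, -10.2°), with Δλ' = λ₁ − λ₂ = -24.8°: atan2( sin Δλ' cos φ₁ , cos φ₂ sin φ₁ − sin φ₂ cos φ₁ cos Δλ' ) = 210.9°.
Final bearing = (210.9° + 180°) mod 360° = 30.9°.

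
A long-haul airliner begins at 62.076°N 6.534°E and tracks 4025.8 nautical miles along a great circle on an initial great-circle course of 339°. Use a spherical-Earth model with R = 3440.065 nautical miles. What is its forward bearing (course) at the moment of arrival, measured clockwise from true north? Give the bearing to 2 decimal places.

Angular distance δ = d/R = 4025.8 / 3440.065 = 1.170269 rad.
With φ₁ = 62.076° = 1.083431 rad and θ = 339° = 5.916666 rad:
Applying the spherical law of cosines for sides, sin φ₂ = sin φ₁ cos δ + cos φ₁ sin δ cos θ = 0.747102, so φ₂ = 48.340°.
Δλ = atan2( sin θ sin δ cos φ₁ , cos δ − sin φ₁ sin φ₂ ) = atan2(-0.154541, -0.270212) = -2.622071 rad = -150.234°.
λ₂ = 6.534° + -150.234° = -143.700°.
The forward bearing on arrival equals the back-azimuth from the destination plus 180°.
Back-azimuth from P₂ (48.34°, -143.70°) to P₁ (62.08°, 6.53°), with Δλ' = λ₁ − λ₂ = 150.23°: atan2( sin Δλ' cos φ₁ , cos φ₂ sin φ₁ − sin φ₂ cos φ₁ cos Δλ' ) = 14.62°.
Final bearing = (14.62° + 180°) mod 360° = 194.62°.

final bearing 194.62°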